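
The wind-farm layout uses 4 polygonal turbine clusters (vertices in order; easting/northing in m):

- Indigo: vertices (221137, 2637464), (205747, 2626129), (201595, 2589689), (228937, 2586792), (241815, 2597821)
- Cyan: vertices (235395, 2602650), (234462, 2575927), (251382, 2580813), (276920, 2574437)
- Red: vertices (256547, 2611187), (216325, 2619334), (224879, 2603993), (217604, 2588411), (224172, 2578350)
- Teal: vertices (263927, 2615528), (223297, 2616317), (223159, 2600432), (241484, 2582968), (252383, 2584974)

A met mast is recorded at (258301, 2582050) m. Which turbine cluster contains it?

Cyan

Cast a ray rightward from (258301, 2582050). For each polygon, the edges (by vertex number in listed order) whose endpoints lie on opposite sides of northing = 2582050, where each meets that height, and whether that is right or left of the point:
Indigo: no edge straddles that height → 0 crossings.
Cyan: 1–2 at easting≈234675.8 (left), 4–1 at easting≈265714.9 (right) → 1 crossing.
Red: 4–5 at easting≈221756.6 (left), 5–1 at easting≈227819.9 (left) → 0 crossings.
Teal: no edge straddles that height → 0 crossings.
Only Cyan has an odd count, so the point is inside Cyan.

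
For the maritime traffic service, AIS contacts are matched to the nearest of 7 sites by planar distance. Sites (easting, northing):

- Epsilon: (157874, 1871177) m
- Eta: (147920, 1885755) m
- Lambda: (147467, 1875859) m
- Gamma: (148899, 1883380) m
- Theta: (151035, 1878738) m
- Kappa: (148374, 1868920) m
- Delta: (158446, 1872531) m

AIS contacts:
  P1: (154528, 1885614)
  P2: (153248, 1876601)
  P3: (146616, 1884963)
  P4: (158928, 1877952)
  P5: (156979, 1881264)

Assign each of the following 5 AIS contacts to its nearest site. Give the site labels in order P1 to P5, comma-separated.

P1 → Gamma (d²=36676397.00)
P2 → Theta (d²=9464138.00)
P3 → Eta (d²=2327680.00)
P4 → Delta (d²=29619565.00)
P5 → Theta (d²=41711812.00)

Gamma, Theta, Eta, Delta, Theta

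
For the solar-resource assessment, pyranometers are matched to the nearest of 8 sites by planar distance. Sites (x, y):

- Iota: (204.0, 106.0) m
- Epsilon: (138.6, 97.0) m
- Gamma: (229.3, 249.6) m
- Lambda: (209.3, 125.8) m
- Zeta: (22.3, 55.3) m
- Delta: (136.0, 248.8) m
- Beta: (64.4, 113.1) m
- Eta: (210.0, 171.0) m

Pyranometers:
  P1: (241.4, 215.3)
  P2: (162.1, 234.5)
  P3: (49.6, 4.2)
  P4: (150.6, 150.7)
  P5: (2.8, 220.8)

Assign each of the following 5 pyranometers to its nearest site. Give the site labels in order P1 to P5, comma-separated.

Gamma, Delta, Zeta, Epsilon, Beta

P1 → Gamma (d²=1322.90)
P2 → Delta (d²=885.70)
P3 → Zeta (d²=3356.50)
P4 → Epsilon (d²=3027.69)
P5 → Beta (d²=15393.85)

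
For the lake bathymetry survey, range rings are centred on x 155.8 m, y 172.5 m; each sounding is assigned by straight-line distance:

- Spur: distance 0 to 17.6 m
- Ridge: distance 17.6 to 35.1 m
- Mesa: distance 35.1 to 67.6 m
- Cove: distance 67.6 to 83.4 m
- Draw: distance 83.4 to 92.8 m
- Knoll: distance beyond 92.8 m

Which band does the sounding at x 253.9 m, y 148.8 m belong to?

Distance = √((253.9−155.8)² + (148.8−172.5)²) = √(9623.610 + 561.690) = 100.922 m.
92.8 ≤ 100.922 < ∞ → Knoll.

Knoll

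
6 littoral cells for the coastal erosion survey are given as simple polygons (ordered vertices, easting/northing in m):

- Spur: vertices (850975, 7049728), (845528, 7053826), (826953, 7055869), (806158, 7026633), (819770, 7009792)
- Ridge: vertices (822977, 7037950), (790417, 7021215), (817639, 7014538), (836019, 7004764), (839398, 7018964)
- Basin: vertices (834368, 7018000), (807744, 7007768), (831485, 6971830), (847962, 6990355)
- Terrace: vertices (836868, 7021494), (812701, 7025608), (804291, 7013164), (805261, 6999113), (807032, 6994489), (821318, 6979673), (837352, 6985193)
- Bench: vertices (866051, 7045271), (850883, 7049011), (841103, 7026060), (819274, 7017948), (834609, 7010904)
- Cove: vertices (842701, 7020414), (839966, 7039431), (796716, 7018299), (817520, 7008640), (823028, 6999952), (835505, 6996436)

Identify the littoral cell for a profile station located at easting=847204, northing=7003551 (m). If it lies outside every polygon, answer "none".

none

Cast a ray rightward from (847204, 7003551). For each polygon, the edges (by vertex number in listed order) whose endpoints lie on opposite sides of northing = 7003551, where each meets that height, and whether that is right or left of the point:
Spur: no edge straddles that height → 0 crossings.
Ridge: no edge straddles that height → 0 crossings.
Basin: 2–3 at easting≈810529.8 (left), 4–1 at easting≈841473.1 (left) → 0 crossings.
Terrace: 3–4 at easting≈804954.6 (left), 7–1 at easting≈837107.2 (left) → 0 crossings.
Bench: no edge straddles that height → 0 crossings.
Cove: 4–5 at easting≈820746.3 (left), 6–1 at easting≈837640.3 (left) → 0 crossings.
All counts are even, so the point lies outside every listed polygon.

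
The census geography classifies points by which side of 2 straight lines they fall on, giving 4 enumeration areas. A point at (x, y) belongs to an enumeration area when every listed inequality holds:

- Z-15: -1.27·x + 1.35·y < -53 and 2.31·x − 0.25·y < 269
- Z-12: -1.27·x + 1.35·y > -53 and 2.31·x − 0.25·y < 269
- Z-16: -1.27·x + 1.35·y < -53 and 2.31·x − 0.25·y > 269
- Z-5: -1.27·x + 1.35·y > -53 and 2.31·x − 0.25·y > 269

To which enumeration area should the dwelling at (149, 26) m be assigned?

Z-16

-1.27·149 + 1.35·26 = -154.130, which is < -53
2.31·149 − 0.25·26 = 337.690, which is > 269
This sign pattern matches Z-16.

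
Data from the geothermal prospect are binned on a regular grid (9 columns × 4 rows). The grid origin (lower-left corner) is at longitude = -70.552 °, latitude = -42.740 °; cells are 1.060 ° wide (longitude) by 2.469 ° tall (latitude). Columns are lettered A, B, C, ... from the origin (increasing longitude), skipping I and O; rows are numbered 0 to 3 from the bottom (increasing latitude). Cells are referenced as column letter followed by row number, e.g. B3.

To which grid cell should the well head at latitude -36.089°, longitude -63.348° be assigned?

Column index: ⌊(-63.348 − -70.552) / 1.060⌋ = ⌊6.796⌋ = 6 → column G
Row offset from origin: ⌊(-36.089 − -42.740) / 2.469⌋ = ⌊2.694⌋ = 2 → row 2

G2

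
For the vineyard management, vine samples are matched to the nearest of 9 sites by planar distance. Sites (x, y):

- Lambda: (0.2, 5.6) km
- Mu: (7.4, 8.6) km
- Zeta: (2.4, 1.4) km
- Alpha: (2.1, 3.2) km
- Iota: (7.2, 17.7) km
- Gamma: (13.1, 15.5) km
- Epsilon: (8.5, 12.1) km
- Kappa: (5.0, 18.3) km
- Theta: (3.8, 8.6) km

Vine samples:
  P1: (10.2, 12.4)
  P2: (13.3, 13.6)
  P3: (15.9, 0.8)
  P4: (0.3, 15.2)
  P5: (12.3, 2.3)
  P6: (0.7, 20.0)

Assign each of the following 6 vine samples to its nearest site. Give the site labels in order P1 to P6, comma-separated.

P1 → Epsilon (d²=2.98)
P2 → Gamma (d²=3.65)
P3 → Mu (d²=133.09)
P4 → Kappa (d²=31.70)
P5 → Mu (d²=63.70)
P6 → Kappa (d²=21.38)

Epsilon, Gamma, Mu, Kappa, Mu, Kappa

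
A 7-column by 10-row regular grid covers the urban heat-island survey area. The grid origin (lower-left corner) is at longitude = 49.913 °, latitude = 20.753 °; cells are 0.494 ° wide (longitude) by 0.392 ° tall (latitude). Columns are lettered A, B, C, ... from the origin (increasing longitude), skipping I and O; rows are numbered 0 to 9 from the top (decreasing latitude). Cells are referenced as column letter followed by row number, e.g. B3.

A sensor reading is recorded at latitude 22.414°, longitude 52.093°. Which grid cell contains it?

E5

Column index: ⌊(52.093 − 49.913) / 0.494⌋ = ⌊4.413⌋ = 4 → column E
Row offset from origin: ⌊(22.414 − 20.753) / 0.392⌋ = ⌊4.237⌋ = 4 → row 5 (counted from top)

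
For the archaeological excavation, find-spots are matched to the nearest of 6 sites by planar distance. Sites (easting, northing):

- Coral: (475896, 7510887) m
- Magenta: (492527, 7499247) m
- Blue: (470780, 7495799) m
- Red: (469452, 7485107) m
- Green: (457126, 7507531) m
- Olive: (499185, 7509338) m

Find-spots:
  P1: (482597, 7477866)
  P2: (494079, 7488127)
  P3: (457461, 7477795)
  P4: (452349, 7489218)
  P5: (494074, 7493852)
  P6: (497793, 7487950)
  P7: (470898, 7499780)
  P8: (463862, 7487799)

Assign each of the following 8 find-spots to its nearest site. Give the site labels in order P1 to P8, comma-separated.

P1 → Red (d²=225223106.00)
P2 → Magenta (d²=126063104.00)
P3 → Red (d²=197249425.00)
P4 → Red (d²=309412930.00)
P5 → Magenta (d²=31499234.00)
P6 → Magenta (d²=155352965.00)
P7 → Blue (d²=15862285.00)
P8 → Red (d²=38494964.00)

Red, Magenta, Red, Red, Magenta, Magenta, Blue, Red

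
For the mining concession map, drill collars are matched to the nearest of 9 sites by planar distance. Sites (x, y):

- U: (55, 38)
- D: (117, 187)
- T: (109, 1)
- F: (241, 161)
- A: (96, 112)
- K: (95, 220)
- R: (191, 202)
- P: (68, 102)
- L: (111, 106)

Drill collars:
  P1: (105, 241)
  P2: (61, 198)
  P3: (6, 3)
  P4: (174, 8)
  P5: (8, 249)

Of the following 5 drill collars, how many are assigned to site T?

P1 → K
P2 → K
P3 → U
P4 → T
P5 → K
1 of the 5 goes to T.

1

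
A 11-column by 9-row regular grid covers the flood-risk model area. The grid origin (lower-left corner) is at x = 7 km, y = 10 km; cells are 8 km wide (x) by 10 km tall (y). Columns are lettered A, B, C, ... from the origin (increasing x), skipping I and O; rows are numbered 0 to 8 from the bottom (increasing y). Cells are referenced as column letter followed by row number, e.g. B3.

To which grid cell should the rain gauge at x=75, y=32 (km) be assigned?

J2

Column index: ⌊(75 − 7) / 8⌋ = ⌊8.500⌋ = 8 → column J
Row offset from origin: ⌊(32 − 10) / 10⌋ = ⌊2.200⌋ = 2 → row 2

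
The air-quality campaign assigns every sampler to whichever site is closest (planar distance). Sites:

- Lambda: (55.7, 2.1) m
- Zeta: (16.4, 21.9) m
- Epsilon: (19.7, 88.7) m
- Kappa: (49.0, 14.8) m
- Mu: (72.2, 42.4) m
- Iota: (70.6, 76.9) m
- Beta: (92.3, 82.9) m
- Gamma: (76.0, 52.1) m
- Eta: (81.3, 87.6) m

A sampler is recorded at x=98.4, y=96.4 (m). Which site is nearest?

Beta

Squared distances to each site:
Lambda: 10715.780; Zeta: 12274.250; Epsilon: 6252.980; Kappa: 9098.920; Mu: 3602.440; Iota: 1153.090; Beta: 219.460; Gamma: 2464.250; Eta: 369.850.
Minimum at Beta.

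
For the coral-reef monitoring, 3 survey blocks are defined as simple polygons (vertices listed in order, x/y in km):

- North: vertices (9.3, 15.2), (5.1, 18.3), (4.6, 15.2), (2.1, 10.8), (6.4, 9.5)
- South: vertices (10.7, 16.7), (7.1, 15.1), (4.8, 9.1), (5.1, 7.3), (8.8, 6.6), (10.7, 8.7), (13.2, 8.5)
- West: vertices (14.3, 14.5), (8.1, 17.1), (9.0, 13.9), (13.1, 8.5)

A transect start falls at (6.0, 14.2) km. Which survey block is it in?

North

Cast a ray rightward from (6.0, 14.2). For each polygon, the edges (by vertex number in listed order) whose endpoints lie on opposite sides of y = 14.2, where each meets that height, and whether that is right or left of the point:
North: 3–4 at x≈4.03 (left), 5–1 at x≈8.79 (right) → 1 crossing.
South: 2–3 at x≈6.75 (right), 7–1 at x≈11.46 (right) → 2 crossings.
West: 2–3 at x≈8.92 (right), 4–1 at x≈14.24 (right) → 2 crossings.
Only North has an odd count, so the point is inside North.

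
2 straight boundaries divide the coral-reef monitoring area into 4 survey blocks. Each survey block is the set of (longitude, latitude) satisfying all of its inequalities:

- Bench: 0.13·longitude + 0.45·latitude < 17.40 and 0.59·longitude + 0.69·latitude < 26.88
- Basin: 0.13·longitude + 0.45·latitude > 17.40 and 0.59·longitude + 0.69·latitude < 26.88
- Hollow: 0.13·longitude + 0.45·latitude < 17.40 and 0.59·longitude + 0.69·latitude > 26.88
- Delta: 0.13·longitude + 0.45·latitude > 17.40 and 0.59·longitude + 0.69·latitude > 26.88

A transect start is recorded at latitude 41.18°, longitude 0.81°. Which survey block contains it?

Delta

0.13·0.81 + 0.45·41.18 = 18.636, which is > 17.40
0.59·0.81 + 0.69·41.18 = 28.892, which is > 26.88
This sign pattern matches Delta.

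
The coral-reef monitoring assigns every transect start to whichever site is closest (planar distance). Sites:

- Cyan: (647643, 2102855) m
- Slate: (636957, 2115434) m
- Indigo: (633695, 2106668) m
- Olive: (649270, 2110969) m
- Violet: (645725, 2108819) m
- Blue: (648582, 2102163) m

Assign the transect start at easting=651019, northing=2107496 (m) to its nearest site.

Olive

Squared distances to each site:
Cyan: 32936257.000; Slate: 260751688.000; Indigo: 300806560.000; Olive: 15120730.000; Violet: 29776765.000; Blue: 34379858.000.
Minimum at Olive.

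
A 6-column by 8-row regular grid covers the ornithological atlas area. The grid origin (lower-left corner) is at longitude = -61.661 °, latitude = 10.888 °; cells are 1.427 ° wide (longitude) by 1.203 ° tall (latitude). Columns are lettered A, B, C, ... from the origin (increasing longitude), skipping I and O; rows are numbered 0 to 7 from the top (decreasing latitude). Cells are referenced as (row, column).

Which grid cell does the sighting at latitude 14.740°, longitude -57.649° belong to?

(4, C)

Column index: ⌊(-57.649 − -61.661) / 1.427⌋ = ⌊2.811⌋ = 2 → column C
Row offset from origin: ⌊(14.740 − 10.888) / 1.203⌋ = ⌊3.202⌋ = 3 → row 4 (counted from top)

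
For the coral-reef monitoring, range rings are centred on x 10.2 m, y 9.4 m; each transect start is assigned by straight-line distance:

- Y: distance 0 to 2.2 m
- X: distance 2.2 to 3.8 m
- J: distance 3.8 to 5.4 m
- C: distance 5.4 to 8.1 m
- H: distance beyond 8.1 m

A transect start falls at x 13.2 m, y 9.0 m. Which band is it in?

Distance = √((13.2−10.2)² + (9.0−9.4)²) = √(9.000 + 0.160) = 3.027 m.
2.2 ≤ 3.027 < 3.8 → X.

X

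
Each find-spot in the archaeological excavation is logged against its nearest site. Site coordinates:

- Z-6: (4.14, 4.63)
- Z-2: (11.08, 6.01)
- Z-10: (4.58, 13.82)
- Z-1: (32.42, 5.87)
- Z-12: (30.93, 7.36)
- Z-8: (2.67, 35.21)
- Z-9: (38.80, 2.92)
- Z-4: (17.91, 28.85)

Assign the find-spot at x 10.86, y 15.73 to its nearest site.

Z-10

Squared distances to each site:
Z-6: 168.368; Z-2: 94.527; Z-10: 43.086; Z-1: 562.053; Z-12: 472.862; Z-8: 446.547; Z-9: 944.740; Z-4: 221.837.
Minimum at Z-10.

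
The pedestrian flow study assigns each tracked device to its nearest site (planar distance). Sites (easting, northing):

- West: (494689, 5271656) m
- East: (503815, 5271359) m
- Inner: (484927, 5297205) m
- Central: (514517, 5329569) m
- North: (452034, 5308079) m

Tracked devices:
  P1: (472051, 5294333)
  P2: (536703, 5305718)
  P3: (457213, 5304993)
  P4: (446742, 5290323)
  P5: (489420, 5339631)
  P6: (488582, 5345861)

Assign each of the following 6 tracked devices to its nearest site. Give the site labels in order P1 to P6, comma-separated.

Inner, Central, North, North, Central, Central

P1 → Inner (d²=174039760.00)
P2 → Central (d²=1061088797.00)
P3 → North (d²=36345437.00)
P4 → North (d²=343280800.00)
P5 → Central (d²=731103253.00)
P6 → Central (d²=938053489.00)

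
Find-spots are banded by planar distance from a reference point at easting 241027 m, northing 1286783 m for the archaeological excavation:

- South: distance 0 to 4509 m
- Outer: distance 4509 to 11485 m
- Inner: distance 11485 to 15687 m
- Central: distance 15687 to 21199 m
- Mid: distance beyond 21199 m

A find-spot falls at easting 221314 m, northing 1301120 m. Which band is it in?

Distance = √((221314−241027)² + (1301120−1286783)²) = √(388602369.000 + 205549569.000) = 24375.232 m.
21199 ≤ 24375.232 < ∞ → Mid.

Mid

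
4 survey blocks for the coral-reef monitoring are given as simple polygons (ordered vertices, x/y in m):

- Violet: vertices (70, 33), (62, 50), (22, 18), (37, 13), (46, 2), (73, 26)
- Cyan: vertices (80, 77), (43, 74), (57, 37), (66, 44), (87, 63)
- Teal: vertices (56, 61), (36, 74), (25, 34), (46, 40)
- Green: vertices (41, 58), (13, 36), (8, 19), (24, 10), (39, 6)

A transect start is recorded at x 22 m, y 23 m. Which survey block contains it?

Cast a ray rightward from (22, 23). For each polygon, the edges (by vertex number in listed order) whose endpoints lie on opposite sides of y = 23, where each meets that height, and whether that is right or left of the point:
Violet: 2–3 at x≈28.2 (right), 5–6 at x≈69.6 (right) → 2 crossings.
Cyan: no edge straddles that height → 0 crossings.
Teal: no edge straddles that height → 0 crossings.
Green: 2–3 at x≈9.2 (left), 5–1 at x≈39.7 (right) → 1 crossing.
Only Green has an odd count, so the point is inside Green.

Green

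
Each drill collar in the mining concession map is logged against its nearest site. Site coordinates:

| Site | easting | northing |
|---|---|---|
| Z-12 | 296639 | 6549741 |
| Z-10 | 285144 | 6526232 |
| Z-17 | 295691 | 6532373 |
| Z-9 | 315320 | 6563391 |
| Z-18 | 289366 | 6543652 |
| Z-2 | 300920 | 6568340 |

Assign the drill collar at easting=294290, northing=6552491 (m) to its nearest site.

Z-12

Squared distances to each site:
Z-12: 13080301.000; Z-10: 773184397.000; Z-17: 406696725.000; Z-9: 561070900.000; Z-18: 102373697.000; Z-2: 295147701.000.
Minimum at Z-12.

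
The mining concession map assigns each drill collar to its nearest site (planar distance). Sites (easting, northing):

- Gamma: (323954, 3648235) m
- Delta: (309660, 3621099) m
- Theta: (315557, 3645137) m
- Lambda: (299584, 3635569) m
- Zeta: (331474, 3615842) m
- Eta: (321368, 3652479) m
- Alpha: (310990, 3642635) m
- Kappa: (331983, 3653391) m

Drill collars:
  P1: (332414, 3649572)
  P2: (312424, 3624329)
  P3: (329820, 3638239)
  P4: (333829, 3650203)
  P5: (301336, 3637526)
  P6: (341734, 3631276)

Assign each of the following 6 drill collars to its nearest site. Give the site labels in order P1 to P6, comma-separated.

P1 → Kappa (d²=14770522.00)
P2 → Delta (d²=18072596.00)
P3 → Gamma (d²=134329972.00)
P4 → Kappa (d²=13571060.00)
P5 → Lambda (d²=6899353.00)
P6 → Zeta (d²=343475956.00)

Kappa, Delta, Gamma, Kappa, Lambda, Zeta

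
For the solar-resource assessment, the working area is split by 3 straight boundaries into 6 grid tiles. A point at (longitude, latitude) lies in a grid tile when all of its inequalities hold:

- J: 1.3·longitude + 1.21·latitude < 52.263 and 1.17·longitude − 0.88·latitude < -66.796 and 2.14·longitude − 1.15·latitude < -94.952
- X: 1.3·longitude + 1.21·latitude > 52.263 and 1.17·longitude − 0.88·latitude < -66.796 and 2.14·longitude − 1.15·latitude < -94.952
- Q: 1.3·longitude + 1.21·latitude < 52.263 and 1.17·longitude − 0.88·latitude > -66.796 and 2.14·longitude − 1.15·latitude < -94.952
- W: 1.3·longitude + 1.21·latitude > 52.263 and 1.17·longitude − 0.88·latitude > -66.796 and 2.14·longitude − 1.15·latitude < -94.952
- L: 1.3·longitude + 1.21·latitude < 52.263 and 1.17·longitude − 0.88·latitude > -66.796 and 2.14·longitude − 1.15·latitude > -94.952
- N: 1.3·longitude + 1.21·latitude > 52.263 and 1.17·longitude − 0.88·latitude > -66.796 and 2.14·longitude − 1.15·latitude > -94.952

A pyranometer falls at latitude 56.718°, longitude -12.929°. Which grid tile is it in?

1.3·-12.929 + 1.21·56.718 = 51.821, which is < 52.263
1.17·-12.929 − 0.88·56.718 = -65.039, which is > -66.796
2.14·-12.929 − 1.15·56.718 = -92.894, which is > -94.952
This sign pattern matches L.

L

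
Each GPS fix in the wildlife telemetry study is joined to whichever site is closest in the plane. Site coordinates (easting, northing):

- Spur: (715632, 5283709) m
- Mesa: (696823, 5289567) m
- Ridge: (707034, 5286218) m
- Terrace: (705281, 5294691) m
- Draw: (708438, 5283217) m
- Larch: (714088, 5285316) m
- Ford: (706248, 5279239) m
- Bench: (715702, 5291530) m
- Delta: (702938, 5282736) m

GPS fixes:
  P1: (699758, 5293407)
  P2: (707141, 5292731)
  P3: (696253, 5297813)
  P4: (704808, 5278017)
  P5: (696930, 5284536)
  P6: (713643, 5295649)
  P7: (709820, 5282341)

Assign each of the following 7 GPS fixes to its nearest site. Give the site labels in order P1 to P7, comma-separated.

Mesa, Terrace, Mesa, Ford, Mesa, Bench, Draw

P1 → Mesa (d²=23359825.00)
P2 → Terrace (d²=7301200.00)
P3 → Mesa (d²=68321416.00)
P4 → Ford (d²=3566884.00)
P5 → Mesa (d²=25322410.00)
P6 → Bench (d²=21205642.00)
P7 → Draw (d²=2677300.00)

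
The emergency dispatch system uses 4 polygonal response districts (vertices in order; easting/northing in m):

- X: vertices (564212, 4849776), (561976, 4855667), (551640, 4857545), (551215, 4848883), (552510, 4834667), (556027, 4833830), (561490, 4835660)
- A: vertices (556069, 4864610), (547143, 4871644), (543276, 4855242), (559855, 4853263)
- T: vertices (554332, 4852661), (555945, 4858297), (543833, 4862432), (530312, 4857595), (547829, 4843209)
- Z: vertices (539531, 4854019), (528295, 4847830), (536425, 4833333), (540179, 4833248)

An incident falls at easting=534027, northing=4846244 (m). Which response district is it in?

Cast a ray rightward from (534027, 4846244). For each polygon, the edges (by vertex number in listed order) whose endpoints lie on opposite sides of northing = 4846244, where each meets that height, and whether that is right or left of the point:
X: 4–5 at easting≈551455.4 (right), 7–1 at easting≈563530.9 (right) → 2 crossings.
A: no edge straddles that height → 0 crossings.
T: 4–5 at easting≈544133.5 (right), 5–1 at easting≈549917.1 (right) → 2 crossings.
Z: 2–3 at easting≈529184.4 (left), 4–1 at easting≈539773.6 (right) → 1 crossing.
Only Z has an odd count, so the point is inside Z.

Z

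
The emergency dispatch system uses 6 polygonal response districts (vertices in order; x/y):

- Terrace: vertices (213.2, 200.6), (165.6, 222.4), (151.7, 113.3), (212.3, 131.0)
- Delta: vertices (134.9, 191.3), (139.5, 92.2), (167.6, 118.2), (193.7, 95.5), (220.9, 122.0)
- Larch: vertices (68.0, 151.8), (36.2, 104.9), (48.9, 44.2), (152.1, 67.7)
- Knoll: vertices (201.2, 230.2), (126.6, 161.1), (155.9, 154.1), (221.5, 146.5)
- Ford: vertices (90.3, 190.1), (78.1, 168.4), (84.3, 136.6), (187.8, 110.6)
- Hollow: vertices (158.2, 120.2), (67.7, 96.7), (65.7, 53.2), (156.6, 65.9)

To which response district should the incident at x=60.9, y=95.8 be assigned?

Cast a ray rightward from (60.9, 95.8). For each polygon, the edges (by vertex number in listed order) whose endpoints lie on opposite sides of y = 95.8, where each meets that height, and whether that is right or left of the point:
Terrace: no edge straddles that height → 0 crossings.
Delta: 1–2 at x≈139.33 (right), 2–3 at x≈143.39 (right), 3–4 at x≈193.36 (right), 4–5 at x≈194.01 (right) → 4 crossings.
Larch: 2–3 at x≈38.10 (left), 4–1 at x≈124.00 (right) → 1 crossing.
Knoll: no edge straddles that height → 0 crossings.
Ford: no edge straddles that height → 0 crossings.
Hollow: 2–3 at x≈67.66 (right), 4–1 at x≈157.48 (right) → 2 crossings.
Only Larch has an odd count, so the point is inside Larch.

Larch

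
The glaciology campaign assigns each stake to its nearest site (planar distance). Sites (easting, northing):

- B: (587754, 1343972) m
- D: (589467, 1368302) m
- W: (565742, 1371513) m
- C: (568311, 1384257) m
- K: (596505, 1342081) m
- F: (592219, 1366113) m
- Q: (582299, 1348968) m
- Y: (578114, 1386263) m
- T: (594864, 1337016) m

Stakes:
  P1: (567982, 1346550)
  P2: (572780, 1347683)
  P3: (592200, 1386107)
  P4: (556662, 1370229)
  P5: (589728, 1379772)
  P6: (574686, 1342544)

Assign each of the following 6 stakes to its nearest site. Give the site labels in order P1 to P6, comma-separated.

Q, Q, Y, W, D, Q

P1 → Q (d²=210823213.00)
P2 → Q (d²=92262586.00)
P3 → Y (d²=198439732.00)
P4 → W (d²=84095056.00)
P5 → D (d²=131629021.00)
P6 → Q (d²=99225545.00)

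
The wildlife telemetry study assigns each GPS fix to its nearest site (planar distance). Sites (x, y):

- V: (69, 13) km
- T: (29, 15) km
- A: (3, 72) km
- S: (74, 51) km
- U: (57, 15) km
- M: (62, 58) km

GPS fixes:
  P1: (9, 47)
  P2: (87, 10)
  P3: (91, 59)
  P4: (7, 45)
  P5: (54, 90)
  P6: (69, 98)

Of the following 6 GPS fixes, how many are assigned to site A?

2

P1 → A
P2 → V
P3 → S
P4 → A
P5 → M
P6 → M
2 of the 6 go to A.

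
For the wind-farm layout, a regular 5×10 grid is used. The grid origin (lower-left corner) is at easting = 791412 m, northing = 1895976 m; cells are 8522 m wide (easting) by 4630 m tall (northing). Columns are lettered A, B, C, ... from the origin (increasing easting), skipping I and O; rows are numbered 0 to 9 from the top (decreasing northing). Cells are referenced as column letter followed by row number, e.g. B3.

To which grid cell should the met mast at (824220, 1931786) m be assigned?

Column index: ⌊(824220 − 791412) / 8522⌋ = ⌊3.850⌋ = 3 → column D
Row offset from origin: ⌊(1931786 − 1895976) / 4630⌋ = ⌊7.734⌋ = 7 → row 2 (counted from top)

D2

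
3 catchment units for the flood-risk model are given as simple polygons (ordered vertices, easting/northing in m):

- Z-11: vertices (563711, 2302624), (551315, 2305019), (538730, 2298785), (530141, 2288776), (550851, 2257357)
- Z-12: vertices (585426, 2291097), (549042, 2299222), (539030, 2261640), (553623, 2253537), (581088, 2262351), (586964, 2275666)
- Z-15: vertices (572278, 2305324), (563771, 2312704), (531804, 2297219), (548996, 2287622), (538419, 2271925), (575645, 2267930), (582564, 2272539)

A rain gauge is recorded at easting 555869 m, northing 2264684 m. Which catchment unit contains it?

Z-12

Cast a ray rightward from (555869, 2264684). For each polygon, the edges (by vertex number in listed order) whose endpoints lie on opposite sides of northing = 2264684, where each meets that height, and whether that is right or left of the point:
Z-11: 4–5 at easting≈546021.4 (left), 5–1 at easting≈552932.5 (left) → 0 crossings.
Z-12: 2–3 at easting≈539840.9 (left), 5–6 at easting≈582117.6 (right) → 1 crossing.
Z-15: no edge straddles that height → 0 crossings.
Only Z-12 has an odd count, so the point is inside Z-12.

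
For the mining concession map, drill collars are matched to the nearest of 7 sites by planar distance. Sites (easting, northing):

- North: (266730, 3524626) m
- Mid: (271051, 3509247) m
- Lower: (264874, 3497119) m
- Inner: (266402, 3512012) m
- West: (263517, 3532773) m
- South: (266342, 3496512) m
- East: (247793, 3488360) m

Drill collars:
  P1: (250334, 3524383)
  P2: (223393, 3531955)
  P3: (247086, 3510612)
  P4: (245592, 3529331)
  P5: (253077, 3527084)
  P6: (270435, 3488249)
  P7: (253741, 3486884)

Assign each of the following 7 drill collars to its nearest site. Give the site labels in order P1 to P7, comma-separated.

P1 → West (d²=244183589.00)
P2 → West (d²=1610604500.00)
P3 → Inner (d²=375067856.00)
P4 → West (d²=333152989.00)
P5 → West (d²=141358321.00)
P6 → South (d²=85029818.00)
P7 → East (d²=37557280.00)

West, West, Inner, West, West, South, East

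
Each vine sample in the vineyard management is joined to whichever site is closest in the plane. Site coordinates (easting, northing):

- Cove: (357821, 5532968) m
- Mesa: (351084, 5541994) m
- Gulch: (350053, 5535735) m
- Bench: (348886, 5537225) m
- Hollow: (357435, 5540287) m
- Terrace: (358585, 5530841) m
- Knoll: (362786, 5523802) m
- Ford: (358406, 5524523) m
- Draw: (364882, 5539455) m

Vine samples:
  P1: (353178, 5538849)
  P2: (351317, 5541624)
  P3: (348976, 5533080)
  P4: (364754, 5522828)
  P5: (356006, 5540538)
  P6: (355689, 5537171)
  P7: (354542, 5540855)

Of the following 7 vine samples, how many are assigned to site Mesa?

P1 → Mesa
P2 → Mesa
P3 → Gulch
P4 → Knoll
P5 → Hollow
P6 → Hollow
P7 → Hollow
2 of the 7 go to Mesa.

2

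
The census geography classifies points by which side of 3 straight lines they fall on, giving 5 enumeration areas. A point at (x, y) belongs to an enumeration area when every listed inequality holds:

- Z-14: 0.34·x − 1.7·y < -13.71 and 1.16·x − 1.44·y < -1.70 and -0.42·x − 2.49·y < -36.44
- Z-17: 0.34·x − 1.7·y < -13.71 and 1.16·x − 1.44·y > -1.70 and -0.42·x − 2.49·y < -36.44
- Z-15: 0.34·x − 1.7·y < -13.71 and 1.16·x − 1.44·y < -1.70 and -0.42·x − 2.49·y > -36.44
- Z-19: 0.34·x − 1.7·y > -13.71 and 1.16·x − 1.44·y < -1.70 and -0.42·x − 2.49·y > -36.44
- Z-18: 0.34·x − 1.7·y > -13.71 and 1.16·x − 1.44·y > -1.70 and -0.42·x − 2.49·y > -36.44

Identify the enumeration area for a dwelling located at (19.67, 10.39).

0.34·19.67 − 1.7·10.39 = -10.975, which is > -13.71
1.16·19.67 − 1.44·10.39 = 7.856, which is > -1.70
-0.42·19.67 − 2.49·10.39 = -34.133, which is > -36.44
This sign pattern matches Z-18.

Z-18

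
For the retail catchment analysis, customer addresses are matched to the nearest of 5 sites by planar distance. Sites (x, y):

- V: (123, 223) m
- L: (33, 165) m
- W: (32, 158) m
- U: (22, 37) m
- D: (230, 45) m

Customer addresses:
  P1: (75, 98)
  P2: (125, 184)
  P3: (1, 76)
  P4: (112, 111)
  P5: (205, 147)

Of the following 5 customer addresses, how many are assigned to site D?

P1 → W
P2 → V
P3 → U
P4 → W
P5 → D
1 of the 5 goes to D.

1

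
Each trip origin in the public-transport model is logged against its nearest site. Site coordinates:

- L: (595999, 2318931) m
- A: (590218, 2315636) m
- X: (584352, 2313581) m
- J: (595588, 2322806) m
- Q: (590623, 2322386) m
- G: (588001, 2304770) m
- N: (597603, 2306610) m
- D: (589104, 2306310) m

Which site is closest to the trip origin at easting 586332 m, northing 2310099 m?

Squared distances to each site:
L: 171455113.000; A: 45759365.000; X: 16044724.000; J: 247141385.000; Q: 169383050.000; G: 31183802.000; N: 139208562.000; D: 22040505.000.
Minimum at X.

X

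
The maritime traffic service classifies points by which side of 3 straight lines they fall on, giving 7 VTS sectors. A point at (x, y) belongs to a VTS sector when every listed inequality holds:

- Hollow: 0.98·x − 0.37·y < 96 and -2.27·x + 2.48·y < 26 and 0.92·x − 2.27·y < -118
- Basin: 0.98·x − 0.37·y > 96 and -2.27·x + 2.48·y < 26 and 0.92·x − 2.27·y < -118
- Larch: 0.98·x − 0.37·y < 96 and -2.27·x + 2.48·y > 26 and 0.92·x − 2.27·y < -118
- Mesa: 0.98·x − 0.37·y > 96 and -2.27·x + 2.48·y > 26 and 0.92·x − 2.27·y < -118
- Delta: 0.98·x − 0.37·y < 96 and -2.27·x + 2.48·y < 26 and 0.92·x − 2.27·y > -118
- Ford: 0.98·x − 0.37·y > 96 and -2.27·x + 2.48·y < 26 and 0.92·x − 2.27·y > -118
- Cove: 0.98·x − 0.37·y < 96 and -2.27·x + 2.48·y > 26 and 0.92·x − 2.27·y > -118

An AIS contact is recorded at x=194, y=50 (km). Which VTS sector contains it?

Ford

0.98·194 − 0.37·50 = 171.620, which is > 96
-2.27·194 + 2.48·50 = -316.380, which is < 26
0.92·194 − 2.27·50 = 64.980, which is > -118
This sign pattern matches Ford.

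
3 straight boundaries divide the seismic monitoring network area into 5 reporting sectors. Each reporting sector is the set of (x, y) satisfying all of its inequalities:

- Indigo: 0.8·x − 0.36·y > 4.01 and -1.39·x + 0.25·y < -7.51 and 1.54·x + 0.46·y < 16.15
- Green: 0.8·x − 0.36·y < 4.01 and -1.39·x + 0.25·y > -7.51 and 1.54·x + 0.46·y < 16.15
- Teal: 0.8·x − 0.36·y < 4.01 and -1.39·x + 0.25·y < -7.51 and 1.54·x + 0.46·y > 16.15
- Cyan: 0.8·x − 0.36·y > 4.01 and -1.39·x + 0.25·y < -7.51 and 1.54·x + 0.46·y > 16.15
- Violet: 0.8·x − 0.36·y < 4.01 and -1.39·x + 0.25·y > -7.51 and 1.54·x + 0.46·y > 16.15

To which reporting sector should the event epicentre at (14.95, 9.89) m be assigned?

Cyan

0.8·14.95 − 0.36·9.89 = 8.400, which is > 4.01
-1.39·14.95 + 0.25·9.89 = -18.308, which is < -7.51
1.54·14.95 + 0.46·9.89 = 27.572, which is > 16.15
This sign pattern matches Cyan.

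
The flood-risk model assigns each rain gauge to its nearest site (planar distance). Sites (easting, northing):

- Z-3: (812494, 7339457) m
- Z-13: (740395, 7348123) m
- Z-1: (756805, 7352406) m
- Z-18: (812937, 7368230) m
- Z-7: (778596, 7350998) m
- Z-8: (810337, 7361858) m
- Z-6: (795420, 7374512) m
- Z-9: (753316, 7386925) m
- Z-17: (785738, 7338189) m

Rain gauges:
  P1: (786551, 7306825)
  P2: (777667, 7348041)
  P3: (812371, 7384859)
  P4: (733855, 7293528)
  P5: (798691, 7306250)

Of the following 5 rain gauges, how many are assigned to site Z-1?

0

P1 → Z-17
P2 → Z-7
P3 → Z-18
P4 → Z-13
P5 → Z-17
0 of the 5 go to Z-1.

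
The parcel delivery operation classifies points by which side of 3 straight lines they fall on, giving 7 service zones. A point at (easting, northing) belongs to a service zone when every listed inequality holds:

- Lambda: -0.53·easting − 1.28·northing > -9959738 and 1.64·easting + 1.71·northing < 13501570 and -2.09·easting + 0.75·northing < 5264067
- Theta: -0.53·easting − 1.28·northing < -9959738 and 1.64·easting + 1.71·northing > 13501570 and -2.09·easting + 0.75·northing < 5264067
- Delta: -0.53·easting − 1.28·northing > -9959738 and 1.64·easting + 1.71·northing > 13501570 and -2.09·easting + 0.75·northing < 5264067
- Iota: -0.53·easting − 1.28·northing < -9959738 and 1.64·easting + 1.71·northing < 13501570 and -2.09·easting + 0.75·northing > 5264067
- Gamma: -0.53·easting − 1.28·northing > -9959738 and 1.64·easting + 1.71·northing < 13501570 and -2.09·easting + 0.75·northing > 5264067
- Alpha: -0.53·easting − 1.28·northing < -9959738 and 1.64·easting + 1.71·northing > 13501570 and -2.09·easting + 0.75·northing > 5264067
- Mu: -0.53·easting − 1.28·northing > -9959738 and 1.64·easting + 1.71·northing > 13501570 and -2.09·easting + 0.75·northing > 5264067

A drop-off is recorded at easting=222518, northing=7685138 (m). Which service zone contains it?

-0.53·222518 − 1.28·7685138 = -9954911.180, which is > -9959738
1.64·222518 + 1.71·7685138 = 13506515.500, which is > 13501570
-2.09·222518 + 0.75·7685138 = 5298790.880, which is > 5264067
This sign pattern matches Mu.

Mu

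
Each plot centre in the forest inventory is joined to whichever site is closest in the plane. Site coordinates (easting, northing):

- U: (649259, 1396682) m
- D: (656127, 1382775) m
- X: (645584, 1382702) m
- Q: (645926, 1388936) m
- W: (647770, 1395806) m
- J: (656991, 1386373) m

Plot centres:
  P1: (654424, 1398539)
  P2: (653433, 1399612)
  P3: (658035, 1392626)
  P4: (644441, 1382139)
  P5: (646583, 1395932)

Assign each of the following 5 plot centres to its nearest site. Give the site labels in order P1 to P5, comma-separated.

U, U, J, X, W

P1 → U (d²=30125674.00)
P2 → U (d²=26007176.00)
P3 → J (d²=40189945.00)
P4 → X (d²=1623418.00)
P5 → W (d²=1424845.00)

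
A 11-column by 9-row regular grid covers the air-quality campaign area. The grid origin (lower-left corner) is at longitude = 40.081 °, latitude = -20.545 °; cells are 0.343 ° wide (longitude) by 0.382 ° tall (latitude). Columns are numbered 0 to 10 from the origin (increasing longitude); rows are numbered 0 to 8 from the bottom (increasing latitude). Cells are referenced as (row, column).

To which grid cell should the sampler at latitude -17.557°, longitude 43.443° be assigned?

(7, 9)

Column index: ⌊(43.443 − 40.081) / 0.343⌋ = ⌊9.802⌋ = 9
Row offset from origin: ⌊(-17.557 − -20.545) / 0.382⌋ = ⌊7.822⌋ = 7 → row 7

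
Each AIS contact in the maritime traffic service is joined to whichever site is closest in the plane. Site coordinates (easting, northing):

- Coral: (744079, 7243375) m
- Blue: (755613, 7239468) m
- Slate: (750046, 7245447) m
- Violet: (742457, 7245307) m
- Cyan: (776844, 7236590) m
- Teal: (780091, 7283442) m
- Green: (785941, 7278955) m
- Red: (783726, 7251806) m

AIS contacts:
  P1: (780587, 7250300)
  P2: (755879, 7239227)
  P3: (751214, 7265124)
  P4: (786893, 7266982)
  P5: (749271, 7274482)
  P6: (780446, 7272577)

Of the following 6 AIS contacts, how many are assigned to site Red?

P1 → Red
P2 → Blue
P3 → Slate
P4 → Green
P5 → Slate
P6 → Green
1 of the 6 goes to Red.

1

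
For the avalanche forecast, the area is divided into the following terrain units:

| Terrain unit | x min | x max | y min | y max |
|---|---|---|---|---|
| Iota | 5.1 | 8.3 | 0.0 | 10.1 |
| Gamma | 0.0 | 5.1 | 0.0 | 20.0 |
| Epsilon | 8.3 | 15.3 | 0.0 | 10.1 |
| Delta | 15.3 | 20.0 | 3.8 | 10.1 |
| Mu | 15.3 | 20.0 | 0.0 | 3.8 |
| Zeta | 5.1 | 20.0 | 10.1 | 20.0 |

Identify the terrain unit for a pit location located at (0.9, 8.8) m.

The point has x = 0.9 and y = 8.8.
Only Gamma satisfies 0.0 ≤ x ≤ 5.1 and 0.0 ≤ y ≤ 20.0.

Gamma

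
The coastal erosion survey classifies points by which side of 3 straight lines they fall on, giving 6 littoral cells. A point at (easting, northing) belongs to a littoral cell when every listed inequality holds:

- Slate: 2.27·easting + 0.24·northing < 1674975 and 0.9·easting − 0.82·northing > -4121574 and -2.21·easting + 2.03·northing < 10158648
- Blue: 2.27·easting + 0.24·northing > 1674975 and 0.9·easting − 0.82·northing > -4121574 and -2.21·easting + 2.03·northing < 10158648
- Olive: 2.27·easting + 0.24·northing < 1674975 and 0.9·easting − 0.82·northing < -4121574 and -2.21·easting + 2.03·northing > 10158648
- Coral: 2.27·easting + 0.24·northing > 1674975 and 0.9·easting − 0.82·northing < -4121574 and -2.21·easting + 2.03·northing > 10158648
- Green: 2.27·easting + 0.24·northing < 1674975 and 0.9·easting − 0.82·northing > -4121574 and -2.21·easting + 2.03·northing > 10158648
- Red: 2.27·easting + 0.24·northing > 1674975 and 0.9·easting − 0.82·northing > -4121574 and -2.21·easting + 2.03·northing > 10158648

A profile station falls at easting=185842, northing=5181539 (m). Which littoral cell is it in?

2.27·185842 + 0.24·5181539 = 1665430.700, which is < 1674975
0.9·185842 − 0.82·5181539 = -4081604.180, which is > -4121574
-2.21·185842 + 2.03·5181539 = 10107813.350, which is < 10158648
This sign pattern matches Slate.

Slate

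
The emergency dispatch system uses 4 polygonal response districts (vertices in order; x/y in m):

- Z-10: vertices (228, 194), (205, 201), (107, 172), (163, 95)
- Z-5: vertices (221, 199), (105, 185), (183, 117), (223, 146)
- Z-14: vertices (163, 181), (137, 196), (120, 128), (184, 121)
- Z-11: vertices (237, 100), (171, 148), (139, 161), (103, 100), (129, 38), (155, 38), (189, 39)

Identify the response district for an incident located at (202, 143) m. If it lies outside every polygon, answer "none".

Z-5

Cast a ray rightward from (202, 143). For each polygon, the edges (by vertex number in listed order) whose endpoints lie on opposite sides of y = 143, where each meets that height, and whether that is right or left of the point:
Z-10: 3–4 at x≈128.1 (left), 4–1 at x≈194.5 (left) → 0 crossings.
Z-5: 2–3 at x≈153.2 (left), 3–4 at x≈218.9 (right) → 1 crossing.
Z-14: 2–3 at x≈123.8 (left), 4–1 at x≈176.3 (left) → 0 crossings.
Z-11: 1–2 at x≈177.9 (left), 3–4 at x≈128.4 (left) → 0 crossings.
Only Z-5 has an odd count, so the point is inside Z-5.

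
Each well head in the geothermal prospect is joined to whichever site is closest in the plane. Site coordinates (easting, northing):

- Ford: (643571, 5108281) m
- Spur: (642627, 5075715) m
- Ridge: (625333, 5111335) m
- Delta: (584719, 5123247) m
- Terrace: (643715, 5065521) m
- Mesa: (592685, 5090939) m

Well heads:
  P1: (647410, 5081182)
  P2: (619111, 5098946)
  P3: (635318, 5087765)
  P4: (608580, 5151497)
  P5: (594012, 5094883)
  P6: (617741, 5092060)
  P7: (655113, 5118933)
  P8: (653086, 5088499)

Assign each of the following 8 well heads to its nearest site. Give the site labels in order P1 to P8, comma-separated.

Spur, Ridge, Spur, Delta, Mesa, Ridge, Ford, Spur

P1 → Spur (d²=52765178.00)
P2 → Ridge (d²=192200605.00)
P3 → Spur (d²=198623981.00)
P4 → Delta (d²=1367409821.00)
P5 → Mesa (d²=17316065.00)
P6 → Ridge (d²=429164089.00)
P7 → Ford (d²=246682868.00)
P8 → Spur (d²=272821337.00)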